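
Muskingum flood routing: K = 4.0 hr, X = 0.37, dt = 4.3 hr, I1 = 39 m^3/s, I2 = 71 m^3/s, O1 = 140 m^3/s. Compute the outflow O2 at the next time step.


Muskingum coefficients:
denom = 2*K*(1-X) + dt = 2*4.0*(1-0.37) + 4.3 = 9.34.
C0 = (dt - 2*K*X)/denom = (4.3 - 2*4.0*0.37)/9.34 = 0.1435.
C1 = (dt + 2*K*X)/denom = (4.3 + 2*4.0*0.37)/9.34 = 0.7773.
C2 = (2*K*(1-X) - dt)/denom = 0.0792.
O2 = C0*I2 + C1*I1 + C2*O1
   = 0.1435*71 + 0.7773*39 + 0.0792*140
   = 51.59 m^3/s.

51.59


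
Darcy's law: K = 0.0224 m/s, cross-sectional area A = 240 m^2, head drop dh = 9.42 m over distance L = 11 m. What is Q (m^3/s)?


Darcy's law: Q = K * A * i, where i = dh/L.
Hydraulic gradient i = 9.42 / 11 = 0.856364.
Q = 0.0224 * 240 * 0.856364
  = 4.6038 m^3/s.

4.6038


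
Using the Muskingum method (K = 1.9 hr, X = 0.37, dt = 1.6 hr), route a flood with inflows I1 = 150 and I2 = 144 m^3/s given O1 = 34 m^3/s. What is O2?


Muskingum coefficients:
denom = 2*K*(1-X) + dt = 2*1.9*(1-0.37) + 1.6 = 3.994.
C0 = (dt - 2*K*X)/denom = (1.6 - 2*1.9*0.37)/3.994 = 0.0486.
C1 = (dt + 2*K*X)/denom = (1.6 + 2*1.9*0.37)/3.994 = 0.7526.
C2 = (2*K*(1-X) - dt)/denom = 0.1988.
O2 = C0*I2 + C1*I1 + C2*O1
   = 0.0486*144 + 0.7526*150 + 0.1988*34
   = 126.65 m^3/s.

126.65


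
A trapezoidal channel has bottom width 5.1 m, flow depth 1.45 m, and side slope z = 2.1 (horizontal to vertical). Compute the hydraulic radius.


For a trapezoidal section with side slope z:
A = (b + z*y)*y = (5.1 + 2.1*1.45)*1.45 = 11.81 m^2.
P = b + 2*y*sqrt(1 + z^2) = 5.1 + 2*1.45*sqrt(1 + 2.1^2) = 11.845 m.
R = A/P = 11.81 / 11.845 = 0.997 m.

0.997


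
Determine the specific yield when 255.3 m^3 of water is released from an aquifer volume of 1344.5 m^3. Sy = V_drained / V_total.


Specific yield Sy = Volume drained / Total volume.
Sy = 255.3 / 1344.5
   = 0.1899.

0.1899


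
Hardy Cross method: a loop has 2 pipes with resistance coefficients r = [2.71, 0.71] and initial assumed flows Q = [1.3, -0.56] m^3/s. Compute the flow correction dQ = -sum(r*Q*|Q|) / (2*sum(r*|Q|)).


Numerator terms (r*Q*|Q|): 2.71*1.3*|1.3| = 4.5799; 0.71*-0.56*|-0.56| = -0.2227.
Sum of numerator = 4.3572.
Denominator terms (r*|Q|): 2.71*|1.3| = 3.523; 0.71*|-0.56| = 0.3976.
2 * sum of denominator = 2 * 3.9206 = 7.8412.
dQ = -4.3572 / 7.8412 = -0.5557 m^3/s.

-0.5557


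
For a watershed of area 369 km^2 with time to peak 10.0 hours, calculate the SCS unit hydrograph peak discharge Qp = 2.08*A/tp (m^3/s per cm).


SCS formula: Qp = 2.08 * A / tp.
Qp = 2.08 * 369 / 10.0
   = 767.52 / 10.0
   = 76.75 m^3/s per cm.

76.75


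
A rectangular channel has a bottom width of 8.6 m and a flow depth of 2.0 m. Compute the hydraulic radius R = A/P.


For a rectangular section:
Flow area A = b * y = 8.6 * 2.0 = 17.2 m^2.
Wetted perimeter P = b + 2y = 8.6 + 2*2.0 = 12.6 m.
Hydraulic radius R = A/P = 17.2 / 12.6 = 1.3651 m.

1.3651


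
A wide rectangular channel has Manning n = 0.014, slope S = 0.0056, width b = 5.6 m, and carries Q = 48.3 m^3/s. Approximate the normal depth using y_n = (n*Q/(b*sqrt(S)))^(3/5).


We use the wide-channel approximation y_n = (n*Q/(b*sqrt(S)))^(3/5).
sqrt(S) = sqrt(0.0056) = 0.074833.
Numerator: n*Q = 0.014 * 48.3 = 0.6762.
Denominator: b*sqrt(S) = 5.6 * 0.074833 = 0.419065.
arg = 1.6136.
y_n = 1.6136^(3/5) = 1.3325 m.

1.3325


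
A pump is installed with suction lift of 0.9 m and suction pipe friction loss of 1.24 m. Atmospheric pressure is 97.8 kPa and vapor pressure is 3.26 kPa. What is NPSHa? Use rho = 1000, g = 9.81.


NPSHa = p_atm/(rho*g) - z_s - hf_s - p_vap/(rho*g).
p_atm/(rho*g) = 97.8*1000 / (1000*9.81) = 9.969 m.
p_vap/(rho*g) = 3.26*1000 / (1000*9.81) = 0.332 m.
NPSHa = 9.969 - 0.9 - 1.24 - 0.332
      = 7.5 m.

7.5


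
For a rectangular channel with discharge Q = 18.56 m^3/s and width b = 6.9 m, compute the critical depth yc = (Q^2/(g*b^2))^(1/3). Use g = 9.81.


Using yc = (Q^2 / (g * b^2))^(1/3):
Q^2 = 18.56^2 = 344.47.
g * b^2 = 9.81 * 6.9^2 = 9.81 * 47.61 = 467.05.
Q^2 / (g*b^2) = 344.47 / 467.05 = 0.7375.
yc = 0.7375^(1/3) = 0.9035 m.

0.9035


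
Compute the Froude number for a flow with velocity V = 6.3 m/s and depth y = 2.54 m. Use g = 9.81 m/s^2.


The Froude number is defined as Fr = V / sqrt(g*y).
g*y = 9.81 * 2.54 = 24.9174.
sqrt(g*y) = sqrt(24.9174) = 4.9917.
Fr = 6.3 / 4.9917 = 1.2621.

1.2621


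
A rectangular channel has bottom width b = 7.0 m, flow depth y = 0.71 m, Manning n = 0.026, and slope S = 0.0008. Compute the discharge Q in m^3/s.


For a rectangular channel, the cross-sectional area A = b * y = 7.0 * 0.71 = 4.97 m^2.
The wetted perimeter P = b + 2y = 7.0 + 2*0.71 = 8.42 m.
Hydraulic radius R = A/P = 4.97/8.42 = 0.5903 m.
Velocity V = (1/n)*R^(2/3)*S^(1/2) = (1/0.026)*0.5903^(2/3)*0.0008^(1/2) = 0.7655 m/s.
Discharge Q = A * V = 4.97 * 0.7655 = 3.804 m^3/s.

3.804


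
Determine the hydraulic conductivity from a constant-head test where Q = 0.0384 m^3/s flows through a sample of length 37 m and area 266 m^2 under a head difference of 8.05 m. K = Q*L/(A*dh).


From K = Q*L / (A*dh):
Numerator: Q*L = 0.0384 * 37 = 1.4208.
Denominator: A*dh = 266 * 8.05 = 2141.3.
K = 1.4208 / 2141.3 = 0.000664 m/s.

0.000664


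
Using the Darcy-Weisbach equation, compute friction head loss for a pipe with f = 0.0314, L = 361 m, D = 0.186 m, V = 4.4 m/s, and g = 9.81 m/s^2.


Darcy-Weisbach equation: h_f = f * (L/D) * V^2/(2g).
f * L/D = 0.0314 * 361/0.186 = 60.943.
V^2/(2g) = 4.4^2 / (2*9.81) = 19.36 / 19.62 = 0.9867 m.
h_f = 60.943 * 0.9867 = 60.135 m.

60.135


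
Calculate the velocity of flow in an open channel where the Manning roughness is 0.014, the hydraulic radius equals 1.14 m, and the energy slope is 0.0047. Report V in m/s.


Manning's equation gives V = (1/n) * R^(2/3) * S^(1/2).
First, compute R^(2/3) = 1.14^(2/3) = 1.0913.
Next, S^(1/2) = 0.0047^(1/2) = 0.068557.
Then 1/n = 1/0.014 = 71.43.
V = 71.43 * 1.0913 * 0.068557 = 5.3439 m/s.

5.3439


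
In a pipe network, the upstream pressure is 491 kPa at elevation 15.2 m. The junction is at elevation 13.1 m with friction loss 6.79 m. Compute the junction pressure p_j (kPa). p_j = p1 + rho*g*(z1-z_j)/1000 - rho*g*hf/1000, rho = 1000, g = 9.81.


Junction pressure: p_j = p1 + rho*g*(z1 - z_j)/1000 - rho*g*hf/1000.
Elevation term = 1000*9.81*(15.2 - 13.1)/1000 = 20.601 kPa.
Friction term = 1000*9.81*6.79/1000 = 66.61 kPa.
p_j = 491 + 20.601 - 66.61 = 444.99 kPa.

444.99


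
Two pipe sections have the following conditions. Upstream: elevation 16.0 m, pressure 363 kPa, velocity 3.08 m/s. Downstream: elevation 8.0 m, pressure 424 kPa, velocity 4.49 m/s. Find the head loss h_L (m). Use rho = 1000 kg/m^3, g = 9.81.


Total head at each section: H = z + p/(rho*g) + V^2/(2g).
H1 = 16.0 + 363*1000/(1000*9.81) + 3.08^2/(2*9.81)
   = 16.0 + 37.003 + 0.4835
   = 53.487 m.
H2 = 8.0 + 424*1000/(1000*9.81) + 4.49^2/(2*9.81)
   = 8.0 + 43.221 + 1.0275
   = 52.249 m.
h_L = H1 - H2 = 53.487 - 52.249 = 1.238 m.

1.238


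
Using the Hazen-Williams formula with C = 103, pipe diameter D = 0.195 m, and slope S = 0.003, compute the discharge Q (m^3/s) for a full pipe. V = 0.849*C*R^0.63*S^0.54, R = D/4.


For a full circular pipe, R = D/4 = 0.195/4 = 0.0488 m.
V = 0.849 * 103 * 0.0488^0.63 * 0.003^0.54
  = 0.849 * 103 * 0.149082 * 0.043416
  = 0.566 m/s.
Pipe area A = pi*D^2/4 = pi*0.195^2/4 = 0.0299 m^2.
Q = A * V = 0.0299 * 0.566 = 0.0169 m^3/s.

0.0169


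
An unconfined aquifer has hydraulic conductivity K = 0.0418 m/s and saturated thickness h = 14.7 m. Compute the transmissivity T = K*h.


Transmissivity is defined as T = K * h.
T = 0.0418 * 14.7
  = 0.6145 m^2/s.

0.6145


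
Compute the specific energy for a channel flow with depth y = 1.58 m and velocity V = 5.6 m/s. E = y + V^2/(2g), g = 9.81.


Specific energy E = y + V^2/(2g).
Velocity head = V^2/(2g) = 5.6^2 / (2*9.81) = 31.36 / 19.62 = 1.5984 m.
E = 1.58 + 1.5984 = 3.1784 m.

3.1784


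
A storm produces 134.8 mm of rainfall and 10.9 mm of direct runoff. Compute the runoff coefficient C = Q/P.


The runoff coefficient C = runoff depth / rainfall depth.
C = 10.9 / 134.8
  = 0.0809.

0.0809


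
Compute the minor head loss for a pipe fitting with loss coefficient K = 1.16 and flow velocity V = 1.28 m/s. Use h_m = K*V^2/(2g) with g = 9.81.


Minor loss formula: h_m = K * V^2/(2g).
V^2 = 1.28^2 = 1.6384.
V^2/(2g) = 1.6384 / 19.62 = 0.0835 m.
h_m = 1.16 * 0.0835 = 0.0969 m.

0.0969


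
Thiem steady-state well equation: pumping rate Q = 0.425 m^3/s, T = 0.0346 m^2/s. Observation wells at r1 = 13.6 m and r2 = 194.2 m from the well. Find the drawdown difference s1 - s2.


Thiem equation: s1 - s2 = Q/(2*pi*T) * ln(r2/r1).
ln(r2/r1) = ln(194.2/13.6) = 2.6588.
Q/(2*pi*T) = 0.425 / (2*pi*0.0346) = 0.425 / 0.2174 = 1.9549.
s1 - s2 = 1.9549 * 2.6588 = 5.1978 m.

5.1978


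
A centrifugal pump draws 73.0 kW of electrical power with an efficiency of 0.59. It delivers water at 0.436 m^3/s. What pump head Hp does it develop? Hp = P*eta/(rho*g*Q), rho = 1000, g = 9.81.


Pump head formula: Hp = P * eta / (rho * g * Q).
Numerator: P * eta = 73.0 * 1000 * 0.59 = 43070.0 W.
Denominator: rho * g * Q = 1000 * 9.81 * 0.436 = 4277.16.
Hp = 43070.0 / 4277.16 = 10.07 m.

10.07


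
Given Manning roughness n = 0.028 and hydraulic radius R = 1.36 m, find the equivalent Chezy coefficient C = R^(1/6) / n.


The Chezy coefficient relates to Manning's n through C = R^(1/6) / n.
R^(1/6) = 1.36^(1/6) = 1.052583.
C = 1.052583 / 0.028 = 37.59 m^(1/2)/s.

37.59


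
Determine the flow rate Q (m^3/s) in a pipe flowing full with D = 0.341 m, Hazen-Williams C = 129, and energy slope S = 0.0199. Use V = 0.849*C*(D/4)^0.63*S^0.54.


For a full circular pipe, R = D/4 = 0.341/4 = 0.0853 m.
V = 0.849 * 129 * 0.0853^0.63 * 0.0199^0.54
  = 0.849 * 129 * 0.212001 * 0.120609
  = 2.8004 m/s.
Pipe area A = pi*D^2/4 = pi*0.341^2/4 = 0.0913 m^2.
Q = A * V = 0.0913 * 2.8004 = 0.2557 m^3/s.

0.2557


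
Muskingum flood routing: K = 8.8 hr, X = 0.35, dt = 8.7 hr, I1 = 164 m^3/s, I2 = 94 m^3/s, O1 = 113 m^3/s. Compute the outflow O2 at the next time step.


Muskingum coefficients:
denom = 2*K*(1-X) + dt = 2*8.8*(1-0.35) + 8.7 = 20.14.
C0 = (dt - 2*K*X)/denom = (8.7 - 2*8.8*0.35)/20.14 = 0.1261.
C1 = (dt + 2*K*X)/denom = (8.7 + 2*8.8*0.35)/20.14 = 0.7378.
C2 = (2*K*(1-X) - dt)/denom = 0.136.
O2 = C0*I2 + C1*I1 + C2*O1
   = 0.1261*94 + 0.7378*164 + 0.136*113
   = 148.23 m^3/s.

148.23


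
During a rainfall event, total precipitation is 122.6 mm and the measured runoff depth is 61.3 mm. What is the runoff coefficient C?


The runoff coefficient C = runoff depth / rainfall depth.
C = 61.3 / 122.6
  = 0.5.

0.5


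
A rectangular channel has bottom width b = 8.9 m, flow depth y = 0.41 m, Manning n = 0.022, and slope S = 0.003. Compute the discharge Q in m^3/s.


For a rectangular channel, the cross-sectional area A = b * y = 8.9 * 0.41 = 3.65 m^2.
The wetted perimeter P = b + 2y = 8.9 + 2*0.41 = 9.72 m.
Hydraulic radius R = A/P = 3.65/9.72 = 0.3754 m.
Velocity V = (1/n)*R^(2/3)*S^(1/2) = (1/0.022)*0.3754^(2/3)*0.003^(1/2) = 1.2956 m/s.
Discharge Q = A * V = 3.65 * 1.2956 = 4.728 m^3/s.

4.728


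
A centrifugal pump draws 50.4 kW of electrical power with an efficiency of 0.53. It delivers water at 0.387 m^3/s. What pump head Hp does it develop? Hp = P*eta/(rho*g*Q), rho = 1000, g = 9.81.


Pump head formula: Hp = P * eta / (rho * g * Q).
Numerator: P * eta = 50.4 * 1000 * 0.53 = 26712.0 W.
Denominator: rho * g * Q = 1000 * 9.81 * 0.387 = 3796.47.
Hp = 26712.0 / 3796.47 = 7.04 m.

7.04


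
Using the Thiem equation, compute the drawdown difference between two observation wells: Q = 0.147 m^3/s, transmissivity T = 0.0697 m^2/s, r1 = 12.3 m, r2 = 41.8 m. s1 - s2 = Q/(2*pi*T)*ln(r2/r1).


Thiem equation: s1 - s2 = Q/(2*pi*T) * ln(r2/r1).
ln(r2/r1) = ln(41.8/12.3) = 1.2233.
Q/(2*pi*T) = 0.147 / (2*pi*0.0697) = 0.147 / 0.4379 = 0.3357.
s1 - s2 = 0.3357 * 1.2233 = 0.4106 m.

0.4106


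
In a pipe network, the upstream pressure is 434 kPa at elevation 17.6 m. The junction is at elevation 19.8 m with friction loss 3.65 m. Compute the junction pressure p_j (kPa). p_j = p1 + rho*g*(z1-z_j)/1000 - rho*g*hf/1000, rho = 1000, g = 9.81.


Junction pressure: p_j = p1 + rho*g*(z1 - z_j)/1000 - rho*g*hf/1000.
Elevation term = 1000*9.81*(17.6 - 19.8)/1000 = -21.582 kPa.
Friction term = 1000*9.81*3.65/1000 = 35.806 kPa.
p_j = 434 + -21.582 - 35.806 = 376.61 kPa.

376.61


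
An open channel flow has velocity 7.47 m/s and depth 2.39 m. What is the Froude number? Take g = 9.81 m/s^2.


The Froude number is defined as Fr = V / sqrt(g*y).
g*y = 9.81 * 2.39 = 23.4459.
sqrt(g*y) = sqrt(23.4459) = 4.8421.
Fr = 7.47 / 4.8421 = 1.5427.

1.5427


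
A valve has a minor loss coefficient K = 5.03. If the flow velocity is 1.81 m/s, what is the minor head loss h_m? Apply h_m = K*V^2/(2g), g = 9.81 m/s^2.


Minor loss formula: h_m = K * V^2/(2g).
V^2 = 1.81^2 = 3.2761.
V^2/(2g) = 3.2761 / 19.62 = 0.167 m.
h_m = 5.03 * 0.167 = 0.8399 m.

0.8399


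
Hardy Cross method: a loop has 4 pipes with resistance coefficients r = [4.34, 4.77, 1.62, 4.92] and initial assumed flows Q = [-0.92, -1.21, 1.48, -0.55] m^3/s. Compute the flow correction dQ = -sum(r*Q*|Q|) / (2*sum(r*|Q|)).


Numerator terms (r*Q*|Q|): 4.34*-0.92*|-0.92| = -3.6734; 4.77*-1.21*|-1.21| = -6.9838; 1.62*1.48*|1.48| = 3.5484; 4.92*-0.55*|-0.55| = -1.4883.
Sum of numerator = -8.597.
Denominator terms (r*|Q|): 4.34*|-0.92| = 3.9928; 4.77*|-1.21| = 5.7717; 1.62*|1.48| = 2.3976; 4.92*|-0.55| = 2.706.
2 * sum of denominator = 2 * 14.8681 = 29.7362.
dQ = --8.597 / 29.7362 = 0.2891 m^3/s.

0.2891


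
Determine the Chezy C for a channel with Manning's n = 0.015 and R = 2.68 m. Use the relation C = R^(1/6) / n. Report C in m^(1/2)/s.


The Chezy coefficient relates to Manning's n through C = R^(1/6) / n.
R^(1/6) = 2.68^(1/6) = 1.178571.
C = 1.178571 / 0.015 = 78.57 m^(1/2)/s.

78.57


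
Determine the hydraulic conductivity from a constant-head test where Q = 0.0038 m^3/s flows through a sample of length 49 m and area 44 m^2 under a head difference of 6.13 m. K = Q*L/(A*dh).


From K = Q*L / (A*dh):
Numerator: Q*L = 0.0038 * 49 = 0.1862.
Denominator: A*dh = 44 * 6.13 = 269.72.
K = 0.1862 / 269.72 = 0.00069 m/s.

0.00069


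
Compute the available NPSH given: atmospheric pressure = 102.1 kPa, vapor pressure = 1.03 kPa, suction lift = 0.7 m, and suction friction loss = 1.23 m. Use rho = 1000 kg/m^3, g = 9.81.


NPSHa = p_atm/(rho*g) - z_s - hf_s - p_vap/(rho*g).
p_atm/(rho*g) = 102.1*1000 / (1000*9.81) = 10.408 m.
p_vap/(rho*g) = 1.03*1000 / (1000*9.81) = 0.105 m.
NPSHa = 10.408 - 0.7 - 1.23 - 0.105
      = 8.37 m.

8.37


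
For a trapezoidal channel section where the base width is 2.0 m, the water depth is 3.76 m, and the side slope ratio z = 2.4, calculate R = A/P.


For a trapezoidal section with side slope z:
A = (b + z*y)*y = (2.0 + 2.4*3.76)*3.76 = 41.45 m^2.
P = b + 2*y*sqrt(1 + z^2) = 2.0 + 2*3.76*sqrt(1 + 2.4^2) = 21.552 m.
R = A/P = 41.45 / 21.552 = 1.9233 m.

1.9233


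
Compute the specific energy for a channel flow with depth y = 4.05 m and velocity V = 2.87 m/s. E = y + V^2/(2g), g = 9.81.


Specific energy E = y + V^2/(2g).
Velocity head = V^2/(2g) = 2.87^2 / (2*9.81) = 8.2369 / 19.62 = 0.4198 m.
E = 4.05 + 0.4198 = 4.4698 m.

4.4698


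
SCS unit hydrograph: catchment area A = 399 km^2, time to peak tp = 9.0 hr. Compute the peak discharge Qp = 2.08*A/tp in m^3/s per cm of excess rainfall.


SCS formula: Qp = 2.08 * A / tp.
Qp = 2.08 * 399 / 9.0
   = 829.92 / 9.0
   = 92.21 m^3/s per cm.

92.21


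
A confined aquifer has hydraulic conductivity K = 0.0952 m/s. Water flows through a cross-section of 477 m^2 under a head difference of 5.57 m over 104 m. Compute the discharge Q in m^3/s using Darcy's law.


Darcy's law: Q = K * A * i, where i = dh/L.
Hydraulic gradient i = 5.57 / 104 = 0.053558.
Q = 0.0952 * 477 * 0.053558
  = 2.4321 m^3/s.

2.4321


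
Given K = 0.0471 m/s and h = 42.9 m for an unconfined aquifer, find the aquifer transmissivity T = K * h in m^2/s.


Transmissivity is defined as T = K * h.
T = 0.0471 * 42.9
  = 2.0206 m^2/s.

2.0206


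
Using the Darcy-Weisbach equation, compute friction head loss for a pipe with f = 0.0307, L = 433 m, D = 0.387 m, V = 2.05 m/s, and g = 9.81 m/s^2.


Darcy-Weisbach equation: h_f = f * (L/D) * V^2/(2g).
f * L/D = 0.0307 * 433/0.387 = 34.3491.
V^2/(2g) = 2.05^2 / (2*9.81) = 4.2025 / 19.62 = 0.2142 m.
h_f = 34.3491 * 0.2142 = 7.357 m.

7.357


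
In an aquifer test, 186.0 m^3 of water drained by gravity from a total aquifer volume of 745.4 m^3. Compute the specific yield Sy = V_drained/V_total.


Specific yield Sy = Volume drained / Total volume.
Sy = 186.0 / 745.4
   = 0.2495.

0.2495


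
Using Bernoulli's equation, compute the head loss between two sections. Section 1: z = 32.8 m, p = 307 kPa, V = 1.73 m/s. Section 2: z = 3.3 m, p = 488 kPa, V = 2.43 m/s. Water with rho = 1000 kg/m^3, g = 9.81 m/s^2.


Total head at each section: H = z + p/(rho*g) + V^2/(2g).
H1 = 32.8 + 307*1000/(1000*9.81) + 1.73^2/(2*9.81)
   = 32.8 + 31.295 + 0.1525
   = 64.247 m.
H2 = 3.3 + 488*1000/(1000*9.81) + 2.43^2/(2*9.81)
   = 3.3 + 49.745 + 0.301
   = 53.346 m.
h_L = H1 - H2 = 64.247 - 53.346 = 10.901 m.

10.901


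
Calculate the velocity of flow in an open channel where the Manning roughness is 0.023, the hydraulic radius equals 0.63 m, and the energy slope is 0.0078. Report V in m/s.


Manning's equation gives V = (1/n) * R^(2/3) * S^(1/2).
First, compute R^(2/3) = 0.63^(2/3) = 0.7349.
Next, S^(1/2) = 0.0078^(1/2) = 0.088318.
Then 1/n = 1/0.023 = 43.48.
V = 43.48 * 0.7349 * 0.088318 = 2.8219 m/s.

2.8219


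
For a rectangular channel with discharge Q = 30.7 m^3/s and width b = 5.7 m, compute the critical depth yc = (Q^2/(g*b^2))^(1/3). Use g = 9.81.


Using yc = (Q^2 / (g * b^2))^(1/3):
Q^2 = 30.7^2 = 942.49.
g * b^2 = 9.81 * 5.7^2 = 9.81 * 32.49 = 318.73.
Q^2 / (g*b^2) = 942.49 / 318.73 = 2.957.
yc = 2.957^(1/3) = 1.4353 m.

1.4353


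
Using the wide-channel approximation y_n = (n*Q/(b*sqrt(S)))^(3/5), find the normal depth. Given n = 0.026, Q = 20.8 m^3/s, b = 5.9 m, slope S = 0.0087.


We use the wide-channel approximation y_n = (n*Q/(b*sqrt(S)))^(3/5).
sqrt(S) = sqrt(0.0087) = 0.093274.
Numerator: n*Q = 0.026 * 20.8 = 0.5408.
Denominator: b*sqrt(S) = 5.9 * 0.093274 = 0.550317.
arg = 0.9827.
y_n = 0.9827^(3/5) = 0.9896 m.

0.9896


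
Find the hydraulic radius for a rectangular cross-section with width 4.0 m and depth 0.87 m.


For a rectangular section:
Flow area A = b * y = 4.0 * 0.87 = 3.48 m^2.
Wetted perimeter P = b + 2y = 4.0 + 2*0.87 = 5.74 m.
Hydraulic radius R = A/P = 3.48 / 5.74 = 0.6063 m.

0.6063


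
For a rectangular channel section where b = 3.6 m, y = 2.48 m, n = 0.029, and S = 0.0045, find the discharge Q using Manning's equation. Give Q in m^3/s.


For a rectangular channel, the cross-sectional area A = b * y = 3.6 * 2.48 = 8.93 m^2.
The wetted perimeter P = b + 2y = 3.6 + 2*2.48 = 8.56 m.
Hydraulic radius R = A/P = 8.93/8.56 = 1.043 m.
Velocity V = (1/n)*R^(2/3)*S^(1/2) = (1/0.029)*1.043^(2/3)*0.0045^(1/2) = 2.379 m/s.
Discharge Q = A * V = 8.93 * 2.379 = 21.24 m^3/s.

21.24


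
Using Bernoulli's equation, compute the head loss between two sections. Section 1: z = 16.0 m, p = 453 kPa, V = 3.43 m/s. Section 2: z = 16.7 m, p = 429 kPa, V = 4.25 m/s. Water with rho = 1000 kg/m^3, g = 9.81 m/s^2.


Total head at each section: H = z + p/(rho*g) + V^2/(2g).
H1 = 16.0 + 453*1000/(1000*9.81) + 3.43^2/(2*9.81)
   = 16.0 + 46.177 + 0.5996
   = 62.777 m.
H2 = 16.7 + 429*1000/(1000*9.81) + 4.25^2/(2*9.81)
   = 16.7 + 43.731 + 0.9206
   = 61.352 m.
h_L = H1 - H2 = 62.777 - 61.352 = 1.426 m.

1.426


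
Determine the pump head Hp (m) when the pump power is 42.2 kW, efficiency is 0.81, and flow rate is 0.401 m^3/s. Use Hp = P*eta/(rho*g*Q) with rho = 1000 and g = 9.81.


Pump head formula: Hp = P * eta / (rho * g * Q).
Numerator: P * eta = 42.2 * 1000 * 0.81 = 34182.0 W.
Denominator: rho * g * Q = 1000 * 9.81 * 0.401 = 3933.81.
Hp = 34182.0 / 3933.81 = 8.69 m.

8.69


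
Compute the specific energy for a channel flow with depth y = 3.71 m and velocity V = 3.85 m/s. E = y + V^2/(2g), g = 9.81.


Specific energy E = y + V^2/(2g).
Velocity head = V^2/(2g) = 3.85^2 / (2*9.81) = 14.8225 / 19.62 = 0.7555 m.
E = 3.71 + 0.7555 = 4.4655 m.

4.4655


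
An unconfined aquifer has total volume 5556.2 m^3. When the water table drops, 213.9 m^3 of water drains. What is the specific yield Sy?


Specific yield Sy = Volume drained / Total volume.
Sy = 213.9 / 5556.2
   = 0.0385.

0.0385


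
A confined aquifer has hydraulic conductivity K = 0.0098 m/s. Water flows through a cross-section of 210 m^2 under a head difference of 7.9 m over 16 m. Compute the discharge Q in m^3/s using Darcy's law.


Darcy's law: Q = K * A * i, where i = dh/L.
Hydraulic gradient i = 7.9 / 16 = 0.49375.
Q = 0.0098 * 210 * 0.49375
  = 1.0161 m^3/s.

1.0161


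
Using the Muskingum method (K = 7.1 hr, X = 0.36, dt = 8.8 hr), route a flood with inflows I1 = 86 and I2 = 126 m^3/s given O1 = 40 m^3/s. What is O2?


Muskingum coefficients:
denom = 2*K*(1-X) + dt = 2*7.1*(1-0.36) + 8.8 = 17.888.
C0 = (dt - 2*K*X)/denom = (8.8 - 2*7.1*0.36)/17.888 = 0.2062.
C1 = (dt + 2*K*X)/denom = (8.8 + 2*7.1*0.36)/17.888 = 0.7777.
C2 = (2*K*(1-X) - dt)/denom = 0.0161.
O2 = C0*I2 + C1*I1 + C2*O1
   = 0.2062*126 + 0.7777*86 + 0.0161*40
   = 93.51 m^3/s.

93.51


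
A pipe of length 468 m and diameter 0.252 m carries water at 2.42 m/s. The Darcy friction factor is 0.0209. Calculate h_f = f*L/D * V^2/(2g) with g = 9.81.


Darcy-Weisbach equation: h_f = f * (L/D) * V^2/(2g).
f * L/D = 0.0209 * 468/0.252 = 38.8143.
V^2/(2g) = 2.42^2 / (2*9.81) = 5.8564 / 19.62 = 0.2985 m.
h_f = 38.8143 * 0.2985 = 11.586 m.

11.586


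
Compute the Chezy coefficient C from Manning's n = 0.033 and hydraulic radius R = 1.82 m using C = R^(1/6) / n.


The Chezy coefficient relates to Manning's n through C = R^(1/6) / n.
R^(1/6) = 1.82^(1/6) = 1.104957.
C = 1.104957 / 0.033 = 33.48 m^(1/2)/s.

33.48


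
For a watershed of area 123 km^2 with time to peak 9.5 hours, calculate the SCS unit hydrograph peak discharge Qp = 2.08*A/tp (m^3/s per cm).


SCS formula: Qp = 2.08 * A / tp.
Qp = 2.08 * 123 / 9.5
   = 255.84 / 9.5
   = 26.93 m^3/s per cm.

26.93


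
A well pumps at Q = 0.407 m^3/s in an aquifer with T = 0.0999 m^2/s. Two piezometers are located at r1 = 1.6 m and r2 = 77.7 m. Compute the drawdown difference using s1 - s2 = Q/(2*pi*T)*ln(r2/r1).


Thiem equation: s1 - s2 = Q/(2*pi*T) * ln(r2/r1).
ln(r2/r1) = ln(77.7/1.6) = 3.8829.
Q/(2*pi*T) = 0.407 / (2*pi*0.0999) = 0.407 / 0.6277 = 0.6484.
s1 - s2 = 0.6484 * 3.8829 = 2.5177 m.

2.5177


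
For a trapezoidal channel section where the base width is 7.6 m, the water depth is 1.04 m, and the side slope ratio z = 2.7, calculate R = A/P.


For a trapezoidal section with side slope z:
A = (b + z*y)*y = (7.6 + 2.7*1.04)*1.04 = 10.824 m^2.
P = b + 2*y*sqrt(1 + z^2) = 7.6 + 2*1.04*sqrt(1 + 2.7^2) = 13.589 m.
R = A/P = 10.824 / 13.589 = 0.7966 m.

0.7966


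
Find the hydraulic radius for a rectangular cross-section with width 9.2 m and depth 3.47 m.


For a rectangular section:
Flow area A = b * y = 9.2 * 3.47 = 31.92 m^2.
Wetted perimeter P = b + 2y = 9.2 + 2*3.47 = 16.14 m.
Hydraulic radius R = A/P = 31.92 / 16.14 = 1.9779 m.

1.9779


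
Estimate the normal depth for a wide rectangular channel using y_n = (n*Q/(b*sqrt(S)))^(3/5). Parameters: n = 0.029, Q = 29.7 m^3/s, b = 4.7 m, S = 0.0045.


We use the wide-channel approximation y_n = (n*Q/(b*sqrt(S)))^(3/5).
sqrt(S) = sqrt(0.0045) = 0.067082.
Numerator: n*Q = 0.029 * 29.7 = 0.8613.
Denominator: b*sqrt(S) = 4.7 * 0.067082 = 0.315285.
arg = 2.7318.
y_n = 2.7318^(3/5) = 1.8276 m.

1.8276


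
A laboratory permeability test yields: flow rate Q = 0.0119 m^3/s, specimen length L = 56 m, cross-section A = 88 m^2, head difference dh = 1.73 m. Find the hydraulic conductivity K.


From K = Q*L / (A*dh):
Numerator: Q*L = 0.0119 * 56 = 0.6664.
Denominator: A*dh = 88 * 1.73 = 152.24.
K = 0.6664 / 152.24 = 0.004377 m/s.

0.004377


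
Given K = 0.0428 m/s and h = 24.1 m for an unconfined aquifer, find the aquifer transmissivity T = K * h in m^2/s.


Transmissivity is defined as T = K * h.
T = 0.0428 * 24.1
  = 1.0315 m^2/s.

1.0315


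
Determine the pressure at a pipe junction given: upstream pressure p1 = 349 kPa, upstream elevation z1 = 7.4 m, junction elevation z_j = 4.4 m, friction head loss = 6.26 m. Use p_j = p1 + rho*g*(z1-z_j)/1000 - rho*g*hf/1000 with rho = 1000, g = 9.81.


Junction pressure: p_j = p1 + rho*g*(z1 - z_j)/1000 - rho*g*hf/1000.
Elevation term = 1000*9.81*(7.4 - 4.4)/1000 = 29.43 kPa.
Friction term = 1000*9.81*6.26/1000 = 61.411 kPa.
p_j = 349 + 29.43 - 61.411 = 317.02 kPa.

317.02


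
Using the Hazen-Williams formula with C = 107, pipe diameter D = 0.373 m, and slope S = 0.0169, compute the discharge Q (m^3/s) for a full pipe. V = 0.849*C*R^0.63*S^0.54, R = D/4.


For a full circular pipe, R = D/4 = 0.373/4 = 0.0932 m.
V = 0.849 * 107 * 0.0932^0.63 * 0.0169^0.54
  = 0.849 * 107 * 0.224326 * 0.110423
  = 2.2502 m/s.
Pipe area A = pi*D^2/4 = pi*0.373^2/4 = 0.1093 m^2.
Q = A * V = 0.1093 * 2.2502 = 0.2459 m^3/s.

0.2459


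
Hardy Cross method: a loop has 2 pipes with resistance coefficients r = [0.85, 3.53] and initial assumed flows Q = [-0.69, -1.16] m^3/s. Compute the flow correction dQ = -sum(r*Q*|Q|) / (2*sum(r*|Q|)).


Numerator terms (r*Q*|Q|): 0.85*-0.69*|-0.69| = -0.4047; 3.53*-1.16*|-1.16| = -4.75.
Sum of numerator = -5.1547.
Denominator terms (r*|Q|): 0.85*|-0.69| = 0.5865; 3.53*|-1.16| = 4.0948.
2 * sum of denominator = 2 * 4.6813 = 9.3626.
dQ = --5.1547 / 9.3626 = 0.5506 m^3/s.

0.5506


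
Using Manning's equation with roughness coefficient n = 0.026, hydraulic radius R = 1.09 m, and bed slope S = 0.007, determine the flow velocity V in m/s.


Manning's equation gives V = (1/n) * R^(2/3) * S^(1/2).
First, compute R^(2/3) = 1.09^(2/3) = 1.0591.
Next, S^(1/2) = 0.007^(1/2) = 0.083666.
Then 1/n = 1/0.026 = 38.46.
V = 38.46 * 1.0591 * 0.083666 = 3.4082 m/s.

3.4082


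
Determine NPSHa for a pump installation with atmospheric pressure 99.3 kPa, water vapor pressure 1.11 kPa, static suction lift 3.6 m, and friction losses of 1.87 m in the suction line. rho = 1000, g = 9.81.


NPSHa = p_atm/(rho*g) - z_s - hf_s - p_vap/(rho*g).
p_atm/(rho*g) = 99.3*1000 / (1000*9.81) = 10.122 m.
p_vap/(rho*g) = 1.11*1000 / (1000*9.81) = 0.113 m.
NPSHa = 10.122 - 3.6 - 1.87 - 0.113
      = 4.54 m.

4.54


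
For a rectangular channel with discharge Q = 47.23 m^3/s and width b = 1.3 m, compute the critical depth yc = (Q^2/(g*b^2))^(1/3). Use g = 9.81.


Using yc = (Q^2 / (g * b^2))^(1/3):
Q^2 = 47.23^2 = 2230.67.
g * b^2 = 9.81 * 1.3^2 = 9.81 * 1.69 = 16.58.
Q^2 / (g*b^2) = 2230.67 / 16.58 = 134.5398.
yc = 134.5398^(1/3) = 5.1242 m.

5.1242


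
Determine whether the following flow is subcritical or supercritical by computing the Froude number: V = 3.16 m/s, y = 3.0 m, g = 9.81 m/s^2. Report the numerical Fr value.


The Froude number is defined as Fr = V / sqrt(g*y).
g*y = 9.81 * 3.0 = 29.43.
sqrt(g*y) = sqrt(29.43) = 5.4249.
Fr = 3.16 / 5.4249 = 0.5825.
Since Fr < 1, the flow is subcritical.

0.5825


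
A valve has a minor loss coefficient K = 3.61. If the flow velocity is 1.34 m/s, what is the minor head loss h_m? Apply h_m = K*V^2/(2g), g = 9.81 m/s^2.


Minor loss formula: h_m = K * V^2/(2g).
V^2 = 1.34^2 = 1.7956.
V^2/(2g) = 1.7956 / 19.62 = 0.0915 m.
h_m = 3.61 * 0.0915 = 0.3304 m.

0.3304


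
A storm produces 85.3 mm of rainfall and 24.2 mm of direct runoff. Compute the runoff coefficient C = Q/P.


The runoff coefficient C = runoff depth / rainfall depth.
C = 24.2 / 85.3
  = 0.2837.

0.2837


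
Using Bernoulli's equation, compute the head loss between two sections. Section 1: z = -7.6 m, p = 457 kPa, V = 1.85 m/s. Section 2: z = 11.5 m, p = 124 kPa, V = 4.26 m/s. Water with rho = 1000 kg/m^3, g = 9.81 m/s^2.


Total head at each section: H = z + p/(rho*g) + V^2/(2g).
H1 = -7.6 + 457*1000/(1000*9.81) + 1.85^2/(2*9.81)
   = -7.6 + 46.585 + 0.1744
   = 39.16 m.
H2 = 11.5 + 124*1000/(1000*9.81) + 4.26^2/(2*9.81)
   = 11.5 + 12.64 + 0.925
   = 25.065 m.
h_L = H1 - H2 = 39.16 - 25.065 = 14.094 m.

14.094


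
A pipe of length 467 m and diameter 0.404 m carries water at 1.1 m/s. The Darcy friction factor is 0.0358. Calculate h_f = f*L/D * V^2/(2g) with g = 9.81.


Darcy-Weisbach equation: h_f = f * (L/D) * V^2/(2g).
f * L/D = 0.0358 * 467/0.404 = 41.3827.
V^2/(2g) = 1.1^2 / (2*9.81) = 1.21 / 19.62 = 0.0617 m.
h_f = 41.3827 * 0.0617 = 2.552 m.

2.552


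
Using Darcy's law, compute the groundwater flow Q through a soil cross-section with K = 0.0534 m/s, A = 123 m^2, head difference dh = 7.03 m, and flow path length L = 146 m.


Darcy's law: Q = K * A * i, where i = dh/L.
Hydraulic gradient i = 7.03 / 146 = 0.048151.
Q = 0.0534 * 123 * 0.048151
  = 0.3163 m^3/s.

0.3163


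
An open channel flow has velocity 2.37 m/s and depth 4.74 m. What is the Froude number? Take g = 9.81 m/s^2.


The Froude number is defined as Fr = V / sqrt(g*y).
g*y = 9.81 * 4.74 = 46.4994.
sqrt(g*y) = sqrt(46.4994) = 6.819.
Fr = 2.37 / 6.819 = 0.3476.

0.3476


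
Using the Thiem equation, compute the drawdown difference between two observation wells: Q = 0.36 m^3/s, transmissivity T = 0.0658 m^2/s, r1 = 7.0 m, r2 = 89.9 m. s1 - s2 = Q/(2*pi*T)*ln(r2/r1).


Thiem equation: s1 - s2 = Q/(2*pi*T) * ln(r2/r1).
ln(r2/r1) = ln(89.9/7.0) = 2.5528.
Q/(2*pi*T) = 0.36 / (2*pi*0.0658) = 0.36 / 0.4134 = 0.8708.
s1 - s2 = 0.8708 * 2.5528 = 2.2229 m.

2.2229


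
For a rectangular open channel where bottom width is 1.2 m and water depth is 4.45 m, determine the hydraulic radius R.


For a rectangular section:
Flow area A = b * y = 1.2 * 4.45 = 5.34 m^2.
Wetted perimeter P = b + 2y = 1.2 + 2*4.45 = 10.1 m.
Hydraulic radius R = A/P = 5.34 / 10.1 = 0.5287 m.

0.5287


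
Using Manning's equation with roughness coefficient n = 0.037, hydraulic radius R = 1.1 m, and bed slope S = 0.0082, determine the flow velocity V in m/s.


Manning's equation gives V = (1/n) * R^(2/3) * S^(1/2).
First, compute R^(2/3) = 1.1^(2/3) = 1.0656.
Next, S^(1/2) = 0.0082^(1/2) = 0.090554.
Then 1/n = 1/0.037 = 27.03.
V = 27.03 * 1.0656 * 0.090554 = 2.608 m/s.

2.608


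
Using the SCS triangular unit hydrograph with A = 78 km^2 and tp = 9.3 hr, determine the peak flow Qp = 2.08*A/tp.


SCS formula: Qp = 2.08 * A / tp.
Qp = 2.08 * 78 / 9.3
   = 162.24 / 9.3
   = 17.45 m^3/s per cm.

17.45


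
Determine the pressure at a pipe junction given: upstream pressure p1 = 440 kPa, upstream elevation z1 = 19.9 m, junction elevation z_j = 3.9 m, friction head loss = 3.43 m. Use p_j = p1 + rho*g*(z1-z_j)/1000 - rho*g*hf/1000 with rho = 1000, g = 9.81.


Junction pressure: p_j = p1 + rho*g*(z1 - z_j)/1000 - rho*g*hf/1000.
Elevation term = 1000*9.81*(19.9 - 3.9)/1000 = 156.96 kPa.
Friction term = 1000*9.81*3.43/1000 = 33.648 kPa.
p_j = 440 + 156.96 - 33.648 = 563.31 kPa.

563.31


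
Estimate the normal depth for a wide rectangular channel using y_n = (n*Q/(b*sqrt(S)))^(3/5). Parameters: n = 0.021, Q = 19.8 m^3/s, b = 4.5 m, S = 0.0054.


We use the wide-channel approximation y_n = (n*Q/(b*sqrt(S)))^(3/5).
sqrt(S) = sqrt(0.0054) = 0.073485.
Numerator: n*Q = 0.021 * 19.8 = 0.4158.
Denominator: b*sqrt(S) = 4.5 * 0.073485 = 0.330682.
arg = 1.2574.
y_n = 1.2574^(3/5) = 1.1473 m.

1.1473


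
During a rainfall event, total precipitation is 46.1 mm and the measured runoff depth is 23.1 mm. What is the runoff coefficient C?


The runoff coefficient C = runoff depth / rainfall depth.
C = 23.1 / 46.1
  = 0.5011.

0.5011


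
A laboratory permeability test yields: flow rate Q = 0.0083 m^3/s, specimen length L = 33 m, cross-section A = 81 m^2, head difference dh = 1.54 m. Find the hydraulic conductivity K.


From K = Q*L / (A*dh):
Numerator: Q*L = 0.0083 * 33 = 0.2739.
Denominator: A*dh = 81 * 1.54 = 124.74.
K = 0.2739 / 124.74 = 0.002196 m/s.

0.002196


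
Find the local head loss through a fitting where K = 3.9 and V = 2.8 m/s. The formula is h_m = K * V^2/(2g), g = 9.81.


Minor loss formula: h_m = K * V^2/(2g).
V^2 = 2.8^2 = 7.84.
V^2/(2g) = 7.84 / 19.62 = 0.3996 m.
h_m = 3.9 * 0.3996 = 1.5584 m.

1.5584


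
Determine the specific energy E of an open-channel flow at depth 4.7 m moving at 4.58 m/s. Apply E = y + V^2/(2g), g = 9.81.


Specific energy E = y + V^2/(2g).
Velocity head = V^2/(2g) = 4.58^2 / (2*9.81) = 20.9764 / 19.62 = 1.0691 m.
E = 4.7 + 1.0691 = 5.7691 m.

5.7691


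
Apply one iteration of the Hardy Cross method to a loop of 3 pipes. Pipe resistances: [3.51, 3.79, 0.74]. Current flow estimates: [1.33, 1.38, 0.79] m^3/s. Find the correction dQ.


Numerator terms (r*Q*|Q|): 3.51*1.33*|1.33| = 6.2088; 3.79*1.38*|1.38| = 7.2177; 0.74*0.79*|0.79| = 0.4618.
Sum of numerator = 13.8883.
Denominator terms (r*|Q|): 3.51*|1.33| = 4.6683; 3.79*|1.38| = 5.2302; 0.74*|0.79| = 0.5846.
2 * sum of denominator = 2 * 10.4831 = 20.9662.
dQ = -13.8883 / 20.9662 = -0.6624 m^3/s.

-0.6624


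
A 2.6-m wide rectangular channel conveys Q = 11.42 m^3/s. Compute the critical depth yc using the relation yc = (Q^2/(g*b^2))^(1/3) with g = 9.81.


Using yc = (Q^2 / (g * b^2))^(1/3):
Q^2 = 11.42^2 = 130.42.
g * b^2 = 9.81 * 2.6^2 = 9.81 * 6.76 = 66.32.
Q^2 / (g*b^2) = 130.42 / 66.32 = 1.9665.
yc = 1.9665^(1/3) = 1.2529 m.

1.2529


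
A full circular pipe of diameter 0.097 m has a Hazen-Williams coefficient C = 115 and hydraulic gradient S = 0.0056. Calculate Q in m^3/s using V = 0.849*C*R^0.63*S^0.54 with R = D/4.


For a full circular pipe, R = D/4 = 0.097/4 = 0.0243 m.
V = 0.849 * 115 * 0.0243^0.63 * 0.0056^0.54
  = 0.849 * 115 * 0.096021 * 0.060817
  = 0.5702 m/s.
Pipe area A = pi*D^2/4 = pi*0.097^2/4 = 0.0074 m^2.
Q = A * V = 0.0074 * 0.5702 = 0.0042 m^3/s.

0.0042


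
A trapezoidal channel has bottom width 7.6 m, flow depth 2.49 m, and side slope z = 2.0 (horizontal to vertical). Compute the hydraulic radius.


For a trapezoidal section with side slope z:
A = (b + z*y)*y = (7.6 + 2.0*2.49)*2.49 = 31.324 m^2.
P = b + 2*y*sqrt(1 + z^2) = 7.6 + 2*2.49*sqrt(1 + 2.0^2) = 18.736 m.
R = A/P = 31.324 / 18.736 = 1.6719 m.

1.6719


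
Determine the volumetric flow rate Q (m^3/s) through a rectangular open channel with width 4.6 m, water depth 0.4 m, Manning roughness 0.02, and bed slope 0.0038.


For a rectangular channel, the cross-sectional area A = b * y = 4.6 * 0.4 = 1.84 m^2.
The wetted perimeter P = b + 2y = 4.6 + 2*0.4 = 5.4 m.
Hydraulic radius R = A/P = 1.84/5.4 = 0.3407 m.
Velocity V = (1/n)*R^(2/3)*S^(1/2) = (1/0.02)*0.3407^(2/3)*0.0038^(1/2) = 1.5036 m/s.
Discharge Q = A * V = 1.84 * 1.5036 = 2.767 m^3/s.

2.767


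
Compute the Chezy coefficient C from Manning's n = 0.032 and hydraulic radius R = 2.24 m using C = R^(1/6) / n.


The Chezy coefficient relates to Manning's n through C = R^(1/6) / n.
R^(1/6) = 2.24^(1/6) = 1.143865.
C = 1.143865 / 0.032 = 35.75 m^(1/2)/s.

35.75


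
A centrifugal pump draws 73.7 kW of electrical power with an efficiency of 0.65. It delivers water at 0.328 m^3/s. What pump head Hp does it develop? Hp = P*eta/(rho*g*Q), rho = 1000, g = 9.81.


Pump head formula: Hp = P * eta / (rho * g * Q).
Numerator: P * eta = 73.7 * 1000 * 0.65 = 47905.0 W.
Denominator: rho * g * Q = 1000 * 9.81 * 0.328 = 3217.68.
Hp = 47905.0 / 3217.68 = 14.89 m.

14.89


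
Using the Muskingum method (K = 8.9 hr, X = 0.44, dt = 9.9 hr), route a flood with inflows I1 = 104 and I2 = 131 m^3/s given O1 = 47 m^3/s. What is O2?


Muskingum coefficients:
denom = 2*K*(1-X) + dt = 2*8.9*(1-0.44) + 9.9 = 19.868.
C0 = (dt - 2*K*X)/denom = (9.9 - 2*8.9*0.44)/19.868 = 0.1041.
C1 = (dt + 2*K*X)/denom = (9.9 + 2*8.9*0.44)/19.868 = 0.8925.
C2 = (2*K*(1-X) - dt)/denom = 0.0034.
O2 = C0*I2 + C1*I1 + C2*O1
   = 0.1041*131 + 0.8925*104 + 0.0034*47
   = 106.62 m^3/s.

106.62


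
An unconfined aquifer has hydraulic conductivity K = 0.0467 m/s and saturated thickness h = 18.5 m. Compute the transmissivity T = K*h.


Transmissivity is defined as T = K * h.
T = 0.0467 * 18.5
  = 0.8639 m^2/s.

0.8639


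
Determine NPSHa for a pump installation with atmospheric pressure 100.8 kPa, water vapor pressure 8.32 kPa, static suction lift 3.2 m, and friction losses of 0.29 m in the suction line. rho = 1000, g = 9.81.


NPSHa = p_atm/(rho*g) - z_s - hf_s - p_vap/(rho*g).
p_atm/(rho*g) = 100.8*1000 / (1000*9.81) = 10.275 m.
p_vap/(rho*g) = 8.32*1000 / (1000*9.81) = 0.848 m.
NPSHa = 10.275 - 3.2 - 0.29 - 0.848
      = 5.94 m.

5.94


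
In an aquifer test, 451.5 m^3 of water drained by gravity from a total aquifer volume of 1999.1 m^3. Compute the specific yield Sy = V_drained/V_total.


Specific yield Sy = Volume drained / Total volume.
Sy = 451.5 / 1999.1
   = 0.2259.

0.2259


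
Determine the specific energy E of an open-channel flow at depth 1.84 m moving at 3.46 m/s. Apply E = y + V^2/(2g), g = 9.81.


Specific energy E = y + V^2/(2g).
Velocity head = V^2/(2g) = 3.46^2 / (2*9.81) = 11.9716 / 19.62 = 0.6102 m.
E = 1.84 + 0.6102 = 2.4502 m.

2.4502


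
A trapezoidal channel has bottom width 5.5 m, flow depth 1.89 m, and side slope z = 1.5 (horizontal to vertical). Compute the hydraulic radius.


For a trapezoidal section with side slope z:
A = (b + z*y)*y = (5.5 + 1.5*1.89)*1.89 = 15.753 m^2.
P = b + 2*y*sqrt(1 + z^2) = 5.5 + 2*1.89*sqrt(1 + 1.5^2) = 12.314 m.
R = A/P = 15.753 / 12.314 = 1.2792 m.

1.2792


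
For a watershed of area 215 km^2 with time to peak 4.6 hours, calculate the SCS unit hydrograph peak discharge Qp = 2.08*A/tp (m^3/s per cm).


SCS formula: Qp = 2.08 * A / tp.
Qp = 2.08 * 215 / 4.6
   = 447.2 / 4.6
   = 97.22 m^3/s per cm.

97.22


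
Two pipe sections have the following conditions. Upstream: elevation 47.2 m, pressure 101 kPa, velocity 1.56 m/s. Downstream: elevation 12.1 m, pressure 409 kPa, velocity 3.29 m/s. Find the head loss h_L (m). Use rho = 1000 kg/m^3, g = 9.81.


Total head at each section: H = z + p/(rho*g) + V^2/(2g).
H1 = 47.2 + 101*1000/(1000*9.81) + 1.56^2/(2*9.81)
   = 47.2 + 10.296 + 0.124
   = 57.62 m.
H2 = 12.1 + 409*1000/(1000*9.81) + 3.29^2/(2*9.81)
   = 12.1 + 41.692 + 0.5517
   = 54.344 m.
h_L = H1 - H2 = 57.62 - 54.344 = 3.276 m.

3.276


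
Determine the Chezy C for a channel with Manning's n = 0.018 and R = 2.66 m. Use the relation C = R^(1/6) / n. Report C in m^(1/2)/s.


The Chezy coefficient relates to Manning's n through C = R^(1/6) / n.
R^(1/6) = 2.66^(1/6) = 1.177101.
C = 1.177101 / 0.018 = 65.39 m^(1/2)/s.

65.39


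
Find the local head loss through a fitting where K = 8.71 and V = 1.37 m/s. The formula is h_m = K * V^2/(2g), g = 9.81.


Minor loss formula: h_m = K * V^2/(2g).
V^2 = 1.37^2 = 1.8769.
V^2/(2g) = 1.8769 / 19.62 = 0.0957 m.
h_m = 8.71 * 0.0957 = 0.8332 m.

0.8332


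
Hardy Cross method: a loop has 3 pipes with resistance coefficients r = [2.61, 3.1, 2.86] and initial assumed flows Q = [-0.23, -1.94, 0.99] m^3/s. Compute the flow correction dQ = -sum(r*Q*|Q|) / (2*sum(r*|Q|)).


Numerator terms (r*Q*|Q|): 2.61*-0.23*|-0.23| = -0.1381; 3.1*-1.94*|-1.94| = -11.6672; 2.86*0.99*|0.99| = 2.8031.
Sum of numerator = -9.0021.
Denominator terms (r*|Q|): 2.61*|-0.23| = 0.6003; 3.1*|-1.94| = 6.014; 2.86*|0.99| = 2.8314.
2 * sum of denominator = 2 * 9.4457 = 18.8914.
dQ = --9.0021 / 18.8914 = 0.4765 m^3/s.

0.4765


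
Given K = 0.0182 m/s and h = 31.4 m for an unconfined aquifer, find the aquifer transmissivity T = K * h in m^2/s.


Transmissivity is defined as T = K * h.
T = 0.0182 * 31.4
  = 0.5715 m^2/s.

0.5715


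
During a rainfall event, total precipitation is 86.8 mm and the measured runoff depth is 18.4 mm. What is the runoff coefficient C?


The runoff coefficient C = runoff depth / rainfall depth.
C = 18.4 / 86.8
  = 0.212.

0.212
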